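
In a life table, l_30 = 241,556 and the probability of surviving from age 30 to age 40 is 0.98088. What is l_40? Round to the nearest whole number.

l_40 = l_30 × p = 241,556 × 0.98088 = 236937.

236937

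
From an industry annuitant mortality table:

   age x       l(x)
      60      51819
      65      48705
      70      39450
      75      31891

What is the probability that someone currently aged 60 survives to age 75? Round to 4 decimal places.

0.6154

The conditional survival probability is l(75)/l(60) = 31891/51819 = 0.615431.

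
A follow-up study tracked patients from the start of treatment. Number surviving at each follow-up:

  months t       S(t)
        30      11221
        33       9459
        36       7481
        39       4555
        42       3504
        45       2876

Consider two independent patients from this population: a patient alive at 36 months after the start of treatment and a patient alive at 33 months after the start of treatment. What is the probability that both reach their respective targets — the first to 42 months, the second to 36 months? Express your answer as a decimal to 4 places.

0.3704

p₁ = S(42)/S(36) = 3504/7481 = 0.468387; p₂ = S(36)/S(33) = 7481/9459 = 0.790887.
P(both) = p₁ × p₂ = 0.468387 × 0.790887 = 0.370441.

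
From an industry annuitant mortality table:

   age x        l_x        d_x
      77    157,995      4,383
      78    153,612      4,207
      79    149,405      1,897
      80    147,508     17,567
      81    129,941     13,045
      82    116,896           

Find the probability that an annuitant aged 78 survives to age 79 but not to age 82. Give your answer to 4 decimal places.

0.2116

This is the probability of reaching 79 but not 82, conditional on being alive at 78: (l_79 − l_82) / l_78.
= (149,405 − 116,896) / 153,612 = 32,509 / 153,612 = 0.211631.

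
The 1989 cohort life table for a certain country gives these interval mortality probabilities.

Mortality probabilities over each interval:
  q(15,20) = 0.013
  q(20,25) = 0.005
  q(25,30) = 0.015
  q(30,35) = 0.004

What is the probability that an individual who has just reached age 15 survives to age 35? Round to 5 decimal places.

0.96346

Chaining the interval survival probabilities: (1 − 0.013) × (1 − 0.005) × (1 − 0.015) × (1 − 0.004).
= 0.987 × 0.995 × 0.985 × 0.996 = 0.963465.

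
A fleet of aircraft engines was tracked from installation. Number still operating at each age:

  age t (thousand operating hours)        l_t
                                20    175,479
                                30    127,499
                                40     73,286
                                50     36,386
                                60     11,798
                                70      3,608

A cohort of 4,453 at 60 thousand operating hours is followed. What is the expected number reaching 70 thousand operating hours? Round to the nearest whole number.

1362

The relevant probability is 3,608/11,798 = 0.305815.
Expected number = 4,453 × 0.305815 = 1362.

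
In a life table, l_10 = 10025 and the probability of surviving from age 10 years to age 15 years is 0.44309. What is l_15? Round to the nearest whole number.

l_15 = l_10 × p = 10025 × 0.44309 = 4442.

4442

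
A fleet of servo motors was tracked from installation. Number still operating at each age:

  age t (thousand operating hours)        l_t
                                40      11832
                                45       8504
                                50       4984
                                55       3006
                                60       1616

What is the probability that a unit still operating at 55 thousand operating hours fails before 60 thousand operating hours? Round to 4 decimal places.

0.4624

P(fail before 60 | operational at 55) = 1 − l_60/l_55 = 1 − 1616/3006 = (1390)/3006 = 0.462409.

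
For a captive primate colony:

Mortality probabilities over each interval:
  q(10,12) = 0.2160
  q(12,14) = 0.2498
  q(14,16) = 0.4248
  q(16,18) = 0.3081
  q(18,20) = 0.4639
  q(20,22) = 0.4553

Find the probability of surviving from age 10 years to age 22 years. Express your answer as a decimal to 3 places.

P(survive 10→22) = (1 − 0.2160) × (1 − 0.2498) × (1 − 0.4248) × (1 − 0.3081) × (1 − 0.4639) × (1 − 0.4553).
= 0.7840 × 0.7502 × 0.5752 × 0.6919 × 0.5361 × 0.5447 = 0.068353.

0.068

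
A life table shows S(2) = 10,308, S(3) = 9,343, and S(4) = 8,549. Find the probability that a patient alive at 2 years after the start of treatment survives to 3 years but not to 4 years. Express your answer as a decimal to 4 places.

This is the probability of reaching 3 but not 4, conditional on being alive at 2: (S(3) − S(4)) / S(2).
= (9,343 − 8,549) / 10,308 = 794 / 10,308 = 0.077028.

0.0770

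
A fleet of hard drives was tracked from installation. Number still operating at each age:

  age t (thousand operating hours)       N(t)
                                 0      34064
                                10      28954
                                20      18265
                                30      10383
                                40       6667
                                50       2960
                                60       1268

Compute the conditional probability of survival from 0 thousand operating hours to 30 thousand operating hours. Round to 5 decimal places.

The conditional survival probability is N(30)/N(0) = 10383/34064 = 0.304809.

0.30481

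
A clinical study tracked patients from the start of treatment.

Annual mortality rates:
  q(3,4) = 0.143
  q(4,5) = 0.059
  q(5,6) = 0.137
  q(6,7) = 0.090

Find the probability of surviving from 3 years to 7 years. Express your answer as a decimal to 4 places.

The overall survival probability is (1 − 0.143) × (1 − 0.059) × (1 − 0.137) × (1 − 0.090).
= 0.857 × 0.941 × 0.863 × 0.910 = 0.633319.

0.6333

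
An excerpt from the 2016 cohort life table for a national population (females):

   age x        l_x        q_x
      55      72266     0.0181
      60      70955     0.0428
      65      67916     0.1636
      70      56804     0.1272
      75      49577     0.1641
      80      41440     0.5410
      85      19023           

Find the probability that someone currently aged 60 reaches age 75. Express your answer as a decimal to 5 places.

The conditional survival probability is l_75/l_60 = 49577/70955 = 0.698710.

0.69871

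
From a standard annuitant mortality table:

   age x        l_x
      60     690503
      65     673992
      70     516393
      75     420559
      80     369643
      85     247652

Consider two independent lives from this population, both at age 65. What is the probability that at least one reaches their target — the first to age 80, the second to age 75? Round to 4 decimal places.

0.8302

p₁ = l_80/l_65 = 369643/673992 = 0.548438; p₂ = l_75/l_65 = 420559/673992 = 0.623982.
P(at least one) = 1 − (1−p₁)(1−p₂) = 1 − 0.451562 × 0.376018 = 0.830205.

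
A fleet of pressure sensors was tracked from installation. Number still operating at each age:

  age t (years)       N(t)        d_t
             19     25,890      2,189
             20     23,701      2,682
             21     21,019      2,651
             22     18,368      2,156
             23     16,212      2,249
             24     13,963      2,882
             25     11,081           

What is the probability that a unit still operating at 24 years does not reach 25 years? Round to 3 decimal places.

0.206

P(fail before 25 | operational at 24) = 1 − N(25)/N(24) = 1 − 11,081/13,963 = (2,882)/13,963 = 0.206403.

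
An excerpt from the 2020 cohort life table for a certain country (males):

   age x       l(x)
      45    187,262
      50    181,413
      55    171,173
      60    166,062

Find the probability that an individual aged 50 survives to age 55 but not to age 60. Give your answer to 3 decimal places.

0.028

This is the probability of reaching 55 but not 60, conditional on being alive at 50: (l(55) − l(60)) / l(50).
= (171,173 − 166,062) / 181,413 = 5,111 / 181,413 = 0.028173.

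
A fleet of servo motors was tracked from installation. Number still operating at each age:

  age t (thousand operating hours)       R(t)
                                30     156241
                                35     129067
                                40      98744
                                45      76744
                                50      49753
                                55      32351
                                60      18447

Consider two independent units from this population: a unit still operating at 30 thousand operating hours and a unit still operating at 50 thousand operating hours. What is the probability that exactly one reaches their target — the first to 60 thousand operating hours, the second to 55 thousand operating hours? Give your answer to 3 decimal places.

p₁ = R(60)/R(30) = 18447/156241 = 0.118068; p₂ = R(55)/R(50) = 32351/49753 = 0.650232.
P(exactly one) = p₁(1−p₂) + (1−p₁)p₂ = 0.041296 + 0.573460 = 0.614757.

0.615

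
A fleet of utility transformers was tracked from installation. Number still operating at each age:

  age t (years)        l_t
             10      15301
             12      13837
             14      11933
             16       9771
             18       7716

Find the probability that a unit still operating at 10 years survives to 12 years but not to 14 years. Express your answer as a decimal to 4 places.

This is the probability of reaching 12 but not 14, conditional on being operational at 10: (l_12 − l_14) / l_10.
= (13837 − 11933) / 15301 = 1904 / 15301 = 0.124436.

0.1244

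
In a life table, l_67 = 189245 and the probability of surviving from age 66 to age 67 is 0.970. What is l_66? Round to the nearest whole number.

195098

l_66 = l_67 / p = 189245 / 0.970 = 195098.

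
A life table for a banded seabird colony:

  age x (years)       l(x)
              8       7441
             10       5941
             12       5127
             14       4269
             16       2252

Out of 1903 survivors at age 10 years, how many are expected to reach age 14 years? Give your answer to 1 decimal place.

The relevant probability is 4269/5941 = 0.718566.
Expected number = 1903 × 0.718566 = 1367.4.

1367.4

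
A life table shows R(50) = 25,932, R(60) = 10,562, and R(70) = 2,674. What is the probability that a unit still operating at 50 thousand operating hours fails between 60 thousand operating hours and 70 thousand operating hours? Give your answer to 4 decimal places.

0.3042

This is the probability of reaching 60 but not 70, conditional on being operational at 50: (R(60) − R(70)) / R(50).
= (10,562 − 2,674) / 25,932 = 7,888 / 25,932 = 0.304180.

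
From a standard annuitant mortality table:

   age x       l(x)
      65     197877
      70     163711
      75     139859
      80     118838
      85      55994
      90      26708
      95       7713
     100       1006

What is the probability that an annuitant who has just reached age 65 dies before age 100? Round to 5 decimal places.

0.99492

P(die before 100 | alive at 65) = 1 − l(100)/l(65) = 1 − 1006/197877 = (196871)/197877 = 0.994916.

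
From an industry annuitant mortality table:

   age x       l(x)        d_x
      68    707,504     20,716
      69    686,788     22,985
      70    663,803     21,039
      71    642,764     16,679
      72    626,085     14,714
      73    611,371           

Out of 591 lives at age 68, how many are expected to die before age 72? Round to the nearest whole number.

The relevant probability is 1 − 626,085/707,504 = 0.115079.
Expected number = 591 × 0.115079 = 68.

68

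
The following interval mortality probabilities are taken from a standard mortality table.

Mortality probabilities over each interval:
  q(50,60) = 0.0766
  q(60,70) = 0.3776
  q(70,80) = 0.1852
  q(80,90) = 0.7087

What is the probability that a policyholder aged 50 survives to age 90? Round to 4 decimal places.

The overall survival probability is (1 − 0.0766) × (1 − 0.3776) × (1 − 0.1852) × (1 − 0.7087).
= 0.9234 × 0.6224 × 0.8148 × 0.2913 = 0.136411.

0.1364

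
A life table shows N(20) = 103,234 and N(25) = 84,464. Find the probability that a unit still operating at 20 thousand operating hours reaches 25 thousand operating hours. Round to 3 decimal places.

0.818

The conditional survival probability is N(25)/N(20) = 84,464/103,234 = 0.818180.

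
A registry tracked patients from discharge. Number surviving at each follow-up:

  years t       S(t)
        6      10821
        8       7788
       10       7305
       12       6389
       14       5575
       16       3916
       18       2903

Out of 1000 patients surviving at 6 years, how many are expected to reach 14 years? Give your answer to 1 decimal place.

The relevant probability is 5575/10821 = 0.515202.
Expected number = 1000 × 0.515202 = 515.2.

515.2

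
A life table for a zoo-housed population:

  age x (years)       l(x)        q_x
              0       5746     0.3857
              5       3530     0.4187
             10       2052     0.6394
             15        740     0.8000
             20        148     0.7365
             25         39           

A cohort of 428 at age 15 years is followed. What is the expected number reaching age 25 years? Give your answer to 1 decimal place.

The relevant probability is 39/740 = 0.052703.
Expected number = 428 × 0.052703 = 22.6.

22.6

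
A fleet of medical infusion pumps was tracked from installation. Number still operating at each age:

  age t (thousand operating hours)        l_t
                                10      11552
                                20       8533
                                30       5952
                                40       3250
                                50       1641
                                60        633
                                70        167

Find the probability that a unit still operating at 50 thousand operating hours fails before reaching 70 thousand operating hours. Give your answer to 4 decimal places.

0.8982

P(fail before 70 | operational at 50) = 1 − l_70/l_50 = 1 − 167/1641 = (1474)/1641 = 0.898233.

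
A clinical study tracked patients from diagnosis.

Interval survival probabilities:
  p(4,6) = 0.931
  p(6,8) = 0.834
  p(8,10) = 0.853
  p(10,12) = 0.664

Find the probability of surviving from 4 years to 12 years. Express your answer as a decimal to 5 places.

Chaining the interval survival probabilities: 0.931 × 0.834 × 0.853 × 0.664.
= 0.439777.

0.43978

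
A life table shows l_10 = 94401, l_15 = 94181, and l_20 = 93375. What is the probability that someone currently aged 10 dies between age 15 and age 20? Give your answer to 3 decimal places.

This is the probability of reaching 15 but not 20, conditional on being alive at 10: (l_15 − l_20) / l_10.
= (94181 − 93375) / 94401 = 806 / 94401 = 0.008538.

0.009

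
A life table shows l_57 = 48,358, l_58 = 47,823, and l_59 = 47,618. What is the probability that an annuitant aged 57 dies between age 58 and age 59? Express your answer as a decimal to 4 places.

We want 1|1q57 = (l_58 − l_59)/l_57.
This is the probability of reaching 58 but not 59, conditional on being alive at 57: (l_58 − l_59) / l_57.
= (47,823 − 47,618) / 48,358 = 205 / 48,358 = 0.004239.

0.0042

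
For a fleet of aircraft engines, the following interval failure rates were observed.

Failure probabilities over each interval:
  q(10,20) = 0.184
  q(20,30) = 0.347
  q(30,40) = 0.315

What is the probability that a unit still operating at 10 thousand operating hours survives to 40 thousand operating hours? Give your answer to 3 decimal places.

Survival from 10 to 40 is the product of surviving each interval: (1 − 0.184) × (1 − 0.347) × (1 − 0.315).
= 0.816 × 0.653 × 0.685 = 0.365001.

0.365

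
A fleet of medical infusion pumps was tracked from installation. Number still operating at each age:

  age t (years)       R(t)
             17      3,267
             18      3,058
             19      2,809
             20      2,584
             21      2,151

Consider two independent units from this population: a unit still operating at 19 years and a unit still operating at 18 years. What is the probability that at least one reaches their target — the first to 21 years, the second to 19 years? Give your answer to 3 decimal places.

0.981

p₁ = R(21)/R(19) = 2,151/2,809 = 0.765753; p₂ = R(19)/R(18) = 2,809/3,058 = 0.918574.
P(at least one) = 1 − (1−p₁)(1−p₂) = 1 − 0.234247 × 0.081426 = 0.980926.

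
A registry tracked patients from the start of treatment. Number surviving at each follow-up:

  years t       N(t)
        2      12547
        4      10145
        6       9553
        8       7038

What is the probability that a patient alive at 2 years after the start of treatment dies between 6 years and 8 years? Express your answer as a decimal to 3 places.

This is the probability of reaching 6 but not 8, conditional on being alive at 2: (N(6) − N(8)) / N(2).
= (9553 − 7038) / 12547 = 2515 / 12547 = 0.200446.

0.200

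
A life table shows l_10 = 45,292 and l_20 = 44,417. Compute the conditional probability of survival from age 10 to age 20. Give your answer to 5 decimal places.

We want 10p10 = l_20/l_10.
The conditional survival probability is l_20/l_10 = 44,417/45,292 = 0.980681.

0.98068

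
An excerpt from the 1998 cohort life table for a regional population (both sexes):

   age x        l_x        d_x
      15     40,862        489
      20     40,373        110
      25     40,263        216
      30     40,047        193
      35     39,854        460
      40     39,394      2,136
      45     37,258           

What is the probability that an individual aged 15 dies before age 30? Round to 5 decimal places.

0.01995

P(die before 30 | alive at 15) = 1 − l_30/l_15 = 1 − 40,047/40,862 = (815)/40,862 = 0.019945.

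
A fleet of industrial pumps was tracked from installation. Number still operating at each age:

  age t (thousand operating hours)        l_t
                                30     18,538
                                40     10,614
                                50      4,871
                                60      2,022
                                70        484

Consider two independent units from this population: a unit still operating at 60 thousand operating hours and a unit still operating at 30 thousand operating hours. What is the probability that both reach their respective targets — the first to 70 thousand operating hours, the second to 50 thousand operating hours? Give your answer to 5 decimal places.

0.06290

p₁ = l_70/l_60 = 484/2,022 = 0.239367; p₂ = l_50/l_30 = 4,871/18,538 = 0.262758.
P(both) = p₁ × p₂ = 0.239367 × 0.262758 = 0.062896.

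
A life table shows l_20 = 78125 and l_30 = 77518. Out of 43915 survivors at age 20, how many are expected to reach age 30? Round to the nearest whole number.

43574

The relevant probability is 77518/78125 = 0.992230.
Expected number = 43915 × 0.992230 = 43574.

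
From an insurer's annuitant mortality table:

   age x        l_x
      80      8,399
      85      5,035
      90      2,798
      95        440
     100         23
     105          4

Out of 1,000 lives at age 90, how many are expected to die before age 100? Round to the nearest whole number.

The relevant probability is 1 − 23/2,798 = 0.991780.
Expected number = 1,000 × 0.991780 = 992.

992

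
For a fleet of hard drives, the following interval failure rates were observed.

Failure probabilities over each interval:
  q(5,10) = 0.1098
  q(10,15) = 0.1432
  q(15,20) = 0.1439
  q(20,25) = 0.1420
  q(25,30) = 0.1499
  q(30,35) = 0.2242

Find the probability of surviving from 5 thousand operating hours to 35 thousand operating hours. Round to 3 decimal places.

The overall survival probability is (1 − 0.1098) × (1 − 0.1432) × (1 − 0.1439) × (1 − 0.1420) × (1 − 0.1499) × (1 − 0.2242).
= 0.8902 × 0.8568 × 0.8561 × 0.8580 × 0.8501 × 0.7758 = 0.369487.

0.369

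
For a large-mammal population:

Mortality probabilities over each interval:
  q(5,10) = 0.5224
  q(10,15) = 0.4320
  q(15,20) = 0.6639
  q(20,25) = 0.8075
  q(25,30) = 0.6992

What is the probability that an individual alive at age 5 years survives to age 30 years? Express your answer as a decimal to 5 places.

P(survive 5→30) = (1 − 0.5224) × (1 − 0.4320) × (1 − 0.6639) × (1 − 0.8075) × (1 − 0.6992).
= 0.4776 × 0.5680 × 0.3361 × 0.1925 × 0.3008 = 0.005279.

0.00528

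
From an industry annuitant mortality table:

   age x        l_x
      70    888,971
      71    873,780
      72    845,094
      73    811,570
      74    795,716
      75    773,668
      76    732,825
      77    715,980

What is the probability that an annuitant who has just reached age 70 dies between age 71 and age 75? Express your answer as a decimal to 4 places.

We want 1|4q70 = (l_71 − l_75)/l_70.
This is the probability of reaching 71 but not 75, conditional on being alive at 70: (l_71 − l_75) / l_70.
= (873,780 − 773,668) / 888,971 = 100,112 / 888,971 = 0.112616.

0.1126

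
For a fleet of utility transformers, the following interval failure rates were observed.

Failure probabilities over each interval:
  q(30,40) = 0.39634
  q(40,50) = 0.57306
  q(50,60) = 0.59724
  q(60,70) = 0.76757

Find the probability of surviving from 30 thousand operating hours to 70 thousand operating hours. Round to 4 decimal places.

0.0241

P(survive 30→70) = (1 − 0.39634) × (1 − 0.57306) × (1 − 0.59724) × (1 − 0.76757).
= 0.60366 × 0.42694 × 0.40276 × 0.23243 = 0.024127.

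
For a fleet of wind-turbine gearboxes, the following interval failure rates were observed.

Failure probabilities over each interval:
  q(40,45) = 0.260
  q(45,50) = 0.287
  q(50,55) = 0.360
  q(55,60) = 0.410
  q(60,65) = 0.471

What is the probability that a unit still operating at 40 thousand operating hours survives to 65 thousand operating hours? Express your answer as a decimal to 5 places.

P(survive 40→65) = (1 − 0.260) × (1 − 0.287) × (1 − 0.360) × (1 − 0.410) × (1 − 0.471).
= 0.740 × 0.713 × 0.640 × 0.590 × 0.529 = 0.105392.

0.10539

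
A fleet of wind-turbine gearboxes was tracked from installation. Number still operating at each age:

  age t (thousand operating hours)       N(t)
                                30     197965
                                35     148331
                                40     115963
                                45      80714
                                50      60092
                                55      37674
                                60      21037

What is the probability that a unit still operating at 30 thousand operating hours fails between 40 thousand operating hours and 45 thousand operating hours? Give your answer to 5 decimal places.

0.17806

This is the probability of reaching 40 but not 45, conditional on being operational at 30: (N(40) − N(45)) / N(30).
= (115963 − 80714) / 197965 = 35249 / 197965 = 0.178057.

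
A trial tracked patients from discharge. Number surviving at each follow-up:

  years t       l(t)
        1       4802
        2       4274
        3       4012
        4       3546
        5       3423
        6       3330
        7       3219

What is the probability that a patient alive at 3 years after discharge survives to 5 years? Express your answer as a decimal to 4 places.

The conditional survival probability is l(5)/l(3) = 3423/4012 = 0.853190.

0.8532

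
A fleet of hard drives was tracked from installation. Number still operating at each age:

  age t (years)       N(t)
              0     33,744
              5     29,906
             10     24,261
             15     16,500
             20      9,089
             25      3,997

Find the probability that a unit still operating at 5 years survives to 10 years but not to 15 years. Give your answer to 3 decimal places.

This is the probability of reaching 10 but not 15, conditional on being operational at 5: (N(10) − N(15)) / N(5).
= (24,261 − 16,500) / 29,906 = 7,761 / 29,906 = 0.259513.

0.260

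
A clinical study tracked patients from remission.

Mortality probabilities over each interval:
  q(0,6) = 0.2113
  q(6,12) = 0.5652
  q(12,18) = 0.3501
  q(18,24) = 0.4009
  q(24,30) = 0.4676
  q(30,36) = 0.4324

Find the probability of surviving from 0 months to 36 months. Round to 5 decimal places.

The overall survival probability is (1 − 0.2113) × (1 − 0.5652) × (1 − 0.3501) × (1 − 0.4009) × (1 − 0.4676) × (1 − 0.4324).
= 0.7887 × 0.4348 × 0.6499 × 0.5991 × 0.5324 × 0.5676 = 0.040349.

0.04035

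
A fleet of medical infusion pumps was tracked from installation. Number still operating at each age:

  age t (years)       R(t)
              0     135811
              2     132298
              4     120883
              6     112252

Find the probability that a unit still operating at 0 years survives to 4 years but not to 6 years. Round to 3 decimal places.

This is the probability of reaching 4 but not 6, conditional on being operational at 0: (R(4) − R(6)) / R(0).
= (120883 − 112252) / 135811 = 8631 / 135811 = 0.063552.

0.064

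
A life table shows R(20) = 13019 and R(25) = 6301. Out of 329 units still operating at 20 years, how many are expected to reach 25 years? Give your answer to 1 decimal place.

The relevant probability is 6301/13019 = 0.483985.
Expected number = 329 × 0.483985 = 159.2.

159.2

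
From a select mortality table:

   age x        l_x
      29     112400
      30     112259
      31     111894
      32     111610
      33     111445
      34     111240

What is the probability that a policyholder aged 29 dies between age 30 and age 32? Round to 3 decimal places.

0.006

We want 1|2q29 = (l_30 − l_32)/l_29.
This is the probability of reaching 30 but not 32, conditional on being alive at 29: (l_30 − l_32) / l_29.
= (112259 − 111610) / 112400 = 649 / 112400 = 0.005774.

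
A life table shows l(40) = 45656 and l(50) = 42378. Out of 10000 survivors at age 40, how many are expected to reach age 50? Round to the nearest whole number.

The relevant probability is 42378/45656 = 0.928202.
Expected number = 10000 × 0.928202 = 9282.

9282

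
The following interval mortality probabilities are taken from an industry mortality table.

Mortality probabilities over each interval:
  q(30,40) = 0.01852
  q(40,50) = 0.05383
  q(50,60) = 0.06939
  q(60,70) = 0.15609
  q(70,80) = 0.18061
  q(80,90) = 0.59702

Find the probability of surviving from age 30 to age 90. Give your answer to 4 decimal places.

0.2408

P(survive 30→90) = (1 − 0.01852) × (1 − 0.05383) × (1 − 0.06939) × (1 − 0.15609) × (1 − 0.18061) × (1 − 0.59702).
= 0.98148 × 0.94617 × 0.93061 × 0.84391 × 0.81939 × 0.40298 = 0.240818.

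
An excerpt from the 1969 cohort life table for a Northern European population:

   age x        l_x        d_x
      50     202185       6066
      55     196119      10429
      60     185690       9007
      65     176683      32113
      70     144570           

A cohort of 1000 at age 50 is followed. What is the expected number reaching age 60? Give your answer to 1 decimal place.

918.4

The relevant probability is 185690/202185 = 0.918416.
Expected number = 1000 × 0.918416 = 918.4.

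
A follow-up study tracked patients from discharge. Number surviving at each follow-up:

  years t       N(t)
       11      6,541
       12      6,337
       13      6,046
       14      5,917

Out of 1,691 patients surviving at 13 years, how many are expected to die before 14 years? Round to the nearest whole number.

The relevant probability is 1 − 5,917/6,046 = 0.021336.
Expected number = 1,691 × 0.021336 = 36.

36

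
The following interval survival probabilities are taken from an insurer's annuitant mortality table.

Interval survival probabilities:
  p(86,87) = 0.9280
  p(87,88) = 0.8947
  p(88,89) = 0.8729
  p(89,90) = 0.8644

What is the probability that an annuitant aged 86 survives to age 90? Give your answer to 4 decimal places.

0.6265

Survival from 86 to 90 is the product of surviving each interval: 0.9280 × 0.8947 × 0.8729 × 0.8644.
= 0.626476.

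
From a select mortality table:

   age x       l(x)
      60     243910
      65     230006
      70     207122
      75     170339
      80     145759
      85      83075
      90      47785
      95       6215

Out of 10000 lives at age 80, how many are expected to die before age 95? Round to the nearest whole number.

9574

The relevant probability is 1 − 6215/145759 = 0.957361.
Expected number = 10000 × 0.957361 = 9574.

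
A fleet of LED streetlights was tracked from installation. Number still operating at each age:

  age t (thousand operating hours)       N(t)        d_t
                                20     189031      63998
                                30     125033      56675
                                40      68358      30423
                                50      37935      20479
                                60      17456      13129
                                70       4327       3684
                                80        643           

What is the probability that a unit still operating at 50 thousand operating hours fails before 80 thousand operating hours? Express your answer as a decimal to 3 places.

0.983

P(fail before 80 | operational at 50) = 1 − N(80)/N(50) = 1 − 643/37935 = (37292)/37935 = 0.983050.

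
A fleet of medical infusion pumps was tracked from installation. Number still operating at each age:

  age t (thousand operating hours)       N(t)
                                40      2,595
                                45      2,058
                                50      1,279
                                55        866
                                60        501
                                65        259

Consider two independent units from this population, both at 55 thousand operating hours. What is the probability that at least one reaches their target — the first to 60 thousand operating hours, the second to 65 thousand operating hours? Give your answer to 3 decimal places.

p₁ = N(60)/N(55) = 501/866 = 0.578522; p₂ = N(65)/N(55) = 259/866 = 0.299076.
P(at least one) = 1 − (1−p₁)(1−p₂) = 1 − 0.421478 × 0.700924 = 0.704576.

0.705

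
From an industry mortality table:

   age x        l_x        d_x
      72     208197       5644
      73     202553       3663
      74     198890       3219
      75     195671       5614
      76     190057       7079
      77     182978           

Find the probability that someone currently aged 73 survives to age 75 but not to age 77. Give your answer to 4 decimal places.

0.0627

This is the probability of reaching 75 but not 77, conditional on being alive at 73: (l_75 − l_77) / l_73.
= (195671 − 182978) / 202553 = 12693 / 202553 = 0.062665.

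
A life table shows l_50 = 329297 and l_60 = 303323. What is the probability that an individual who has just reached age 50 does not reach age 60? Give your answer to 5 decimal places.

P(die before 60 | alive at 50) = 1 − l_60/l_50 = 1 − 303323/329297 = (25974)/329297 = 0.078877.

0.07888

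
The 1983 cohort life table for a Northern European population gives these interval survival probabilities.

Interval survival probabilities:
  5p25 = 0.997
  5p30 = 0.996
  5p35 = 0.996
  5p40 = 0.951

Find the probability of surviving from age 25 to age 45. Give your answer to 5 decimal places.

Chaining the interval survival probabilities: 0.997 × 0.996 × 0.996 × 0.951.
= 0.940577.

0.94058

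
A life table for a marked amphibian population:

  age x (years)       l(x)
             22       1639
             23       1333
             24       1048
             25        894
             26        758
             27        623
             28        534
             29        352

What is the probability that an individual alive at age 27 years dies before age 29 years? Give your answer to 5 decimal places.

0.43499

P(die before 29 | alive at 27) = 1 − l(29)/l(27) = 1 − 352/623 = (271)/623 = 0.434992.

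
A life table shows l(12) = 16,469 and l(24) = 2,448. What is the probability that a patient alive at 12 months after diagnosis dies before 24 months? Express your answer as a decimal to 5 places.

0.85136

P(die before 24 | alive at 12) = 1 − l(24)/l(12) = 1 − 2,448/16,469 = (14,021)/16,469 = 0.851357.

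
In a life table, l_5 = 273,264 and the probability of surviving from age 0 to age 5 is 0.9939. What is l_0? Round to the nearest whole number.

274941

l_0 = l_5 / p = 273,264 / 0.9939 = 274941.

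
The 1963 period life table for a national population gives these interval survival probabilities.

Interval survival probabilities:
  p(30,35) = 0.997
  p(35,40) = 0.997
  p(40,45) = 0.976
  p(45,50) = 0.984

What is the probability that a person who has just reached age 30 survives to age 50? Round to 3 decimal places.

Chaining the interval survival probabilities: 0.997 × 0.997 × 0.976 × 0.984.
= 0.954630.

0.955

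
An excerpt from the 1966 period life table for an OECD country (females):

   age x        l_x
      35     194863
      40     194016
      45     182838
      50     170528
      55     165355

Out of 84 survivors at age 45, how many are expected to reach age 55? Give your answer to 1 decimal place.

The relevant probability is 165355/182838 = 0.904380.
Expected number = 84 × 0.904380 = 76.0.

76.0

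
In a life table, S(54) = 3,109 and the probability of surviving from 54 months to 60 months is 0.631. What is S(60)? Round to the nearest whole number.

S(60) = S(54) × p = 3,109 × 0.631 = 1962.

1962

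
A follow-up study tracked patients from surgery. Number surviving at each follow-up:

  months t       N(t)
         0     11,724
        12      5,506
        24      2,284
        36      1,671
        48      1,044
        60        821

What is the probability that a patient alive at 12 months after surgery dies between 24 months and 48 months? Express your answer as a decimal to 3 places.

This is the probability of reaching 24 but not 48, conditional on being alive at 12: (N(24) − N(48)) / N(12).
= (2,284 − 1,044) / 5,506 = 1,240 / 5,506 = 0.225209.

0.225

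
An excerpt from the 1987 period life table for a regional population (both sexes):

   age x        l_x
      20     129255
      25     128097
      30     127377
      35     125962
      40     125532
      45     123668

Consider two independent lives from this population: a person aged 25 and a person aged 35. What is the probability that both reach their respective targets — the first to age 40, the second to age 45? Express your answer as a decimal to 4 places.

p₁ = l_40/l_25 = 125532/128097 = 0.979976; p₂ = l_45/l_35 = 123668/125962 = 0.981788.
P(both) = p₁ × p₂ = 0.979976 × 0.981788 = 0.962129.

0.9621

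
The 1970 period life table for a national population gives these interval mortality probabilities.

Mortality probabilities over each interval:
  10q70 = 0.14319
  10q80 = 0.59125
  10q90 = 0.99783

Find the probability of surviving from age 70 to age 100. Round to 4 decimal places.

Chaining the interval survival probabilities: (1 − 0.14319) × (1 − 0.59125) × (1 − 0.99783).
= 0.85681 × 0.40875 × 0.00217 = 0.000760.

0.0008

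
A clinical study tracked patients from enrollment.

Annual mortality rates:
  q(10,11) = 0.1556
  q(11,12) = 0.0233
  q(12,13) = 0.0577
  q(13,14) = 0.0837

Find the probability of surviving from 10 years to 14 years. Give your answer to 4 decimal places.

0.7121

Survival from 10 to 14 is the product of surviving each interval: (1 − 0.1556) × (1 − 0.0233) × (1 − 0.0577) × (1 − 0.0837).
= 0.8444 × 0.9767 × 0.9423 × 0.9163 = 0.712092.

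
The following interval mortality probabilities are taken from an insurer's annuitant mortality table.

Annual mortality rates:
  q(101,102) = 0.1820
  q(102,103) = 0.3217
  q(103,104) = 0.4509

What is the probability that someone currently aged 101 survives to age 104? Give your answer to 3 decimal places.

Chaining the interval survival probabilities: (1 − 0.1820) × (1 − 0.3217) × (1 − 0.4509).
= 0.8180 × 0.6783 × 0.5491 = 0.304668.

0.305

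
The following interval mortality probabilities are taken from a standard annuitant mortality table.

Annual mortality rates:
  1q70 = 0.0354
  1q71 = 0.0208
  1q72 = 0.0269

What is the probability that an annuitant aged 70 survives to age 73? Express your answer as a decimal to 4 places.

The overall survival probability is (1 − 0.0354) × (1 − 0.0208) × (1 − 0.0269).
= 0.9646 × 0.9792 × 0.9731 = 0.919128.

0.9191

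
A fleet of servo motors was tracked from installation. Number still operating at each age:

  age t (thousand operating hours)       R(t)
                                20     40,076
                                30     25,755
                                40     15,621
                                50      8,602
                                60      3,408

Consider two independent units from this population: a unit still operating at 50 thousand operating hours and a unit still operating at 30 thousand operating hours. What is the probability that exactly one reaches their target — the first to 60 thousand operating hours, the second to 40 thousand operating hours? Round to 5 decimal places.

p₁ = R(60)/R(50) = 3,408/8,602 = 0.396187; p₂ = R(40)/R(30) = 15,621/25,755 = 0.606523.
P(exactly one) = p₁(1−p₂) + (1−p₁)p₂ = 0.155890 + 0.366226 = 0.522117.

0.52212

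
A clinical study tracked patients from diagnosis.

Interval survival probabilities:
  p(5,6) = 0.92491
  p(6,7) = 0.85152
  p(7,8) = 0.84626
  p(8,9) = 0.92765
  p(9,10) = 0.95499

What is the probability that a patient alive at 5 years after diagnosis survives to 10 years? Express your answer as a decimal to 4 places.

P(survive 5→10) = 0.92491 × 0.85152 × 0.84626 × 0.92765 × 0.95499.
= 0.590447.

0.5904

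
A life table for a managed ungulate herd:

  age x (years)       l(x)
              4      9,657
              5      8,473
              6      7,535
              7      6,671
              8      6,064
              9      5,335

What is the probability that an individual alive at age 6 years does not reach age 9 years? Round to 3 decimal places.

P(die before 9 | alive at 6) = 1 − l(9)/l(6) = 1 − 5,335/7,535 = (2,200)/7,535 = 0.291971.

0.292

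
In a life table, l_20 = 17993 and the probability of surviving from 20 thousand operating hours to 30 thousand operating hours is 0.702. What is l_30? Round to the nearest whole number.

12631

l_30 = l_20 × p = 17993 × 0.702 = 12631.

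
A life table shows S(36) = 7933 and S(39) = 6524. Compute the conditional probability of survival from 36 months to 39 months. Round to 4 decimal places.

The conditional survival probability is S(39)/S(36) = 6524/7933 = 0.822387.

0.8224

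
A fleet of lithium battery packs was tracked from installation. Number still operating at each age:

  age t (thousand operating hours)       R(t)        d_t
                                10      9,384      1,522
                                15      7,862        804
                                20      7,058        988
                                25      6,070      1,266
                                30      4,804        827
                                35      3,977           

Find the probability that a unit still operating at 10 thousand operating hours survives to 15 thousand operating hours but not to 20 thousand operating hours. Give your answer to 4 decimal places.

This is the probability of reaching 15 but not 20, conditional on being operational at 10: (R(15) − R(20)) / R(10).
= (7,862 − 7,058) / 9,384 = 804 / 9,384 = 0.085678.

0.0857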